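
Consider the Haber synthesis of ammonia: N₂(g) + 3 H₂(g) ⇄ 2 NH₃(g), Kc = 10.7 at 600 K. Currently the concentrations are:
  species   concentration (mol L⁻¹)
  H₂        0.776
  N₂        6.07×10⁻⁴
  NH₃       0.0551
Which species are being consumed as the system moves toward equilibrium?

Qc = [NH₃]² / ([N₂]·[H₂]³) = (0.0551)² / ((6.07×10⁻⁴)·(0.776)³) = 10.7
Qc = 10.7 = Kc; the system is at equilibrium.

none (at equilibrium)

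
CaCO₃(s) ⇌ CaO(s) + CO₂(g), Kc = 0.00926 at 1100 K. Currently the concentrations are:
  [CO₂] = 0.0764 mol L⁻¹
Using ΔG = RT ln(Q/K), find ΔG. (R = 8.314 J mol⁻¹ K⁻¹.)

ΔG = 19.3 kJ/mol

(CaCO₃, CaO are pure solids — omitted from Qc.)
Qc = [CO₂] = 0.0764
ΔG = RT ln(Qc/Kc) = (8.314 J mol⁻¹ K⁻¹)(1100 K) × ln(0.0764/0.00926)
   = (9.145 kJ/mol)(2.110) = 19.3 kJ/mol
ΔG > 0, so the forward reaction is non-spontaneous (proceeds in reverse).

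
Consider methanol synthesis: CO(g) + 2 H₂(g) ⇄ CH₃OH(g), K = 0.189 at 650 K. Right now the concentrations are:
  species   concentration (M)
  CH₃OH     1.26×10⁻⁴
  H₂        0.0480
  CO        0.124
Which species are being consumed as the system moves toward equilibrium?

CH₃OH (products)

Q = [CH₃OH] / ([CO]·[H₂]²) = (1.26×10⁻⁴) / ((0.124)·(0.0480)²) = 0.441
Q = 0.441 > K = 0.189: net reverse reaction.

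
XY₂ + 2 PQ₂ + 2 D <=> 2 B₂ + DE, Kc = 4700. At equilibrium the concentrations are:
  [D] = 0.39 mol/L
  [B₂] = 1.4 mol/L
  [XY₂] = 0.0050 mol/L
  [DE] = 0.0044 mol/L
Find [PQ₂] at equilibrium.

[PQ₂] = 0.049 mol/L

At equilibrium, Kc = [B₂]²·[DE] / ([XY₂]·[PQ₂]²·[D]²) = 4700.
(1.4)²·(0.0044) / ((0.0050)·([PQ₂])²·(0.39)²) = 4700
[PQ₂]² = 0.00241 ⇒ [PQ₂] = 0.049 mol/L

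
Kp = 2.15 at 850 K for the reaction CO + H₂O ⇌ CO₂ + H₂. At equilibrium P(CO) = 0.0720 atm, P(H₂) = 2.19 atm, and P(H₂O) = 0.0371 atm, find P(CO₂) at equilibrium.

P(CO₂) = 0.00262 atm

At equilibrium, Kp = P(CO₂)·P(H₂) / (P(CO)·P(H₂O)) = 2.15.
(P(CO₂))·(2.19) / ((0.0720)·(0.0371)) = 2.15
P(CO₂) = 0.00262 atm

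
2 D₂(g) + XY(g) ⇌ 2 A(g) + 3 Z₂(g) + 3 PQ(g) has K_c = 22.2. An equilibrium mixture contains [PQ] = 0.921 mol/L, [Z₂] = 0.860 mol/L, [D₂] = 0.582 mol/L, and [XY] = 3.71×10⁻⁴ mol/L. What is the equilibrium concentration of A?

[A] = 0.0749 mol/L

At equilibrium, K_c = [A]²·[Z₂]³·[PQ]³ / ([D₂]²·[XY]) = 22.2.
([A])²·(0.860)³·(0.921)³ / ((0.582)²·(3.71×10⁻⁴)) = 22.2
[A]² = 0.00561 ⇒ [A] = 0.0749 mol/L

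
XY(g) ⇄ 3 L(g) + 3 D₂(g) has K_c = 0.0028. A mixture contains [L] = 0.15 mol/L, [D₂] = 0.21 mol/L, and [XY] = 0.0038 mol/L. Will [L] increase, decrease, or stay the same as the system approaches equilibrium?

Q_c = [L]³·[D₂]³ / [XY] = (0.15)³·(0.21)³ / (0.0038) = 0.0082
Q_c = 0.0082 > K_c = 0.0028: net reverse reaction.
L is a product, so it decreases.

decrease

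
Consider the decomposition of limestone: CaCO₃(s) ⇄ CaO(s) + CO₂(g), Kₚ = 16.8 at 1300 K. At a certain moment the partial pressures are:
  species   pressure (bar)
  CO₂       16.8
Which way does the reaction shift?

neither direction; the system is at equilibrium

(CaCO₃, CaO are pure solids — omitted from Qₚ.)
Qₚ = P(CO₂) = 16.8
Qₚ = 16.8 = Kₚ, so the system is already at equilibrium.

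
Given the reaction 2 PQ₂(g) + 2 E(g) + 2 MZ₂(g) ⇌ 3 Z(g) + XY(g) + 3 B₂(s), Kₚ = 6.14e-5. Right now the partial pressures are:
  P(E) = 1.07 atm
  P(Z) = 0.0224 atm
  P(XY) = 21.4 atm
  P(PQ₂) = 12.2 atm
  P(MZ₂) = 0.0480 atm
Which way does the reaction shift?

in the reverse direction

(B₂ is a pure solid — omitted from Qₚ.)
Qₚ = P(Z)³·P(XY) / (P(PQ₂)²·P(E)²·P(MZ₂)²) = (0.0224)³·(21.4) / ((12.2)²·(1.07)²·(0.0480)²) = 6.13e-4
Qₚ = 6.13e-4 > Kₚ = 6.14e-5, so the reverse reaction proceeds.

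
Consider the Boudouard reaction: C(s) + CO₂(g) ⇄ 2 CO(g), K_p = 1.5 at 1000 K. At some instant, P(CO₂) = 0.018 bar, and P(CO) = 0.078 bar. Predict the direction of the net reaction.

in the forward direction

(C is a pure solid — omitted from Q_p.)
Q_p = P(CO)² / P(CO₂) = (0.078)² / (0.018) = 0.34
Q_p = 0.34 < K_p = 1.5, so the forward reaction proceeds.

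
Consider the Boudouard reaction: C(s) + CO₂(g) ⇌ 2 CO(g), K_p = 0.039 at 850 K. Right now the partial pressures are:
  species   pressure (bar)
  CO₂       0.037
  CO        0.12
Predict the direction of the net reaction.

in the reverse direction

(C is a pure solid — omitted from Q_p.)
Q_p = P(CO)² / P(CO₂) = (0.12)² / (0.037) = 0.39
Q_p = 0.39 > K_p = 0.039, so the reverse reaction proceeds.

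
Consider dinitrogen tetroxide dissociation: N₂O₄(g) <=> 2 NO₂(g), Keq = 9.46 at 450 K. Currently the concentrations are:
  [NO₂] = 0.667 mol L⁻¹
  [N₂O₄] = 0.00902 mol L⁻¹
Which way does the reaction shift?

toward reactants

Q = [NO₂]² / [N₂O₄] = (0.667)² / (0.00902) = 49.3
Q = 49.3 > Keq = 9.46, so the reverse reaction proceeds.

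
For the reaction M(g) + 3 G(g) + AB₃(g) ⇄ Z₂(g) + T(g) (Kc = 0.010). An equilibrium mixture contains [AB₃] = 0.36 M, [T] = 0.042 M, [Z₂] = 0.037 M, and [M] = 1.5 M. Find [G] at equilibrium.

At equilibrium, Kc = [Z₂]·[T] / ([M]·[G]³·[AB₃]) = 0.010.
(0.037)·(0.042) / ((1.5)·([G])³·(0.36)) = 0.010
[G]³ = 0.288 ⇒ [G] = 0.66 M

[G] = 0.66 M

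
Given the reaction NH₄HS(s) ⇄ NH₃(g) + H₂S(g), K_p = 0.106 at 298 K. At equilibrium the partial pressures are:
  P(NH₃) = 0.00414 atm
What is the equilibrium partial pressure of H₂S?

P(H₂S) = 25.6 atm

(NH₄HS is a pure solid — omitted from K_p.)
At equilibrium, K_p = P(NH₃)·P(H₂S) = 0.106.
(0.00414)·(P(H₂S)) = 0.106
P(H₂S) = 25.6 atm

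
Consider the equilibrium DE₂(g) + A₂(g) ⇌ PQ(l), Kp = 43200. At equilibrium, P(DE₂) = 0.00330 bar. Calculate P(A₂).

P(A₂) = 0.00701 bar

(PQ is a pure liquid — omitted from Kp.)
At equilibrium, Kp = 1 / (P(DE₂)·P(A₂)) = 43200.
1 / ((0.00330)·(P(A₂))) = 43200
P(A₂) = 0.00701 bar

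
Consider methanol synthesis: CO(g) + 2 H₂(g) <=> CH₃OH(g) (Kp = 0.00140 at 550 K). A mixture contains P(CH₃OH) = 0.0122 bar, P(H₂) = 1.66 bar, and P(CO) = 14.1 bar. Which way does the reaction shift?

forward (toward products)

Qp = P(CH₃OH) / (P(CO)·P(H₂)²) = (0.0122) / ((14.1)·(1.66)²) = 3.14×10⁻⁴
Qp = 3.14×10⁻⁴ < Kp = 0.00140, so the forward reaction proceeds.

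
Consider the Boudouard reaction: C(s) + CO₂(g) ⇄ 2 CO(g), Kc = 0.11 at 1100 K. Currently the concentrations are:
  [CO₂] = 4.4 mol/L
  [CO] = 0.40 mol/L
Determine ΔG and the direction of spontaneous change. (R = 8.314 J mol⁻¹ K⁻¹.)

ΔG = -10.1 kJ/mol; the forward reaction is spontaneous

(C is a pure solid — omitted from Qc.)
Qc = [CO]² / [CO₂] = (0.40)² / (4.4) = 0.0364
ΔG = RT ln(Qc/Kc) = (8.314 J mol⁻¹ K⁻¹)(1100 K) × ln(0.0364/0.11)
   = (9.145 kJ/mol)(-1.106) = -10.1 kJ/mol
ΔG < 0, so the forward reaction is spontaneous (proceeds forward).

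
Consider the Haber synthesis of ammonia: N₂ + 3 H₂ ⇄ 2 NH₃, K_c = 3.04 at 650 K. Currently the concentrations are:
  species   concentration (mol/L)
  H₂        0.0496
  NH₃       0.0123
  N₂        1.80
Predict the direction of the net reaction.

Q_c = [NH₃]² / ([N₂]·[H₂]³) = (0.0123)² / ((1.80)·(0.0496)³) = 0.689
Q_c = 0.689 < K_c = 3.04, so the forward reaction proceeds.

toward products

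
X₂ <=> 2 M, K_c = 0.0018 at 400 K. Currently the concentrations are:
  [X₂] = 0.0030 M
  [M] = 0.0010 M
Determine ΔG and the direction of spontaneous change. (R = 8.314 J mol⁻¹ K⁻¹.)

Q_c = [M]² / [X₂] = (0.0010)² / (0.0030) = 3.33×10⁻⁴
ΔG = RT ln(Q_c/K_c) = (8.314 J mol⁻¹ K⁻¹)(400 K) × ln(3.33×10⁻⁴/0.0018)
   = (3.326 kJ/mol)(-1.687) = -5.61 kJ/mol
ΔG < 0, so the forward reaction is spontaneous (proceeds forward).

ΔG = -5.61 kJ/mol; the forward reaction is spontaneous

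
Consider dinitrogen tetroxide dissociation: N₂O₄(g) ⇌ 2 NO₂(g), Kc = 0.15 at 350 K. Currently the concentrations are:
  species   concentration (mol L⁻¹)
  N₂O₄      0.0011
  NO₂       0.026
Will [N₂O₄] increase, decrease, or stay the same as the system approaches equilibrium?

increase

Qc = [NO₂]² / [N₂O₄] = (0.026)² / (0.0011) = 0.61
Qc = 0.61 > Kc = 0.15: net reverse reaction.
N₂O₄ is a reactant, so it increases.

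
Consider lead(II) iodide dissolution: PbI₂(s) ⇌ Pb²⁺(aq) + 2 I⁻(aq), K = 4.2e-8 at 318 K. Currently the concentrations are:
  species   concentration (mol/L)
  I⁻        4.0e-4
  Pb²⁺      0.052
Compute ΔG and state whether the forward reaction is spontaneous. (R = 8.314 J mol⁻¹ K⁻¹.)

ΔG = -4.28 kJ/mol; the forward reaction is spontaneous

(PbI₂ is a pure solid — omitted from Q.)
Q = [Pb²⁺]·[I⁻]² = (0.052)·(4.0e-4)² = 8.32e-9
ΔG = RT ln(Q/K) = (8.314 J mol⁻¹ K⁻¹)(318 K) × ln(8.32e-9/4.2e-8)
   = (2.644 kJ/mol)(-1.619) = -4.28 kJ/mol
ΔG < 0, so the forward reaction is spontaneous (proceeds forward).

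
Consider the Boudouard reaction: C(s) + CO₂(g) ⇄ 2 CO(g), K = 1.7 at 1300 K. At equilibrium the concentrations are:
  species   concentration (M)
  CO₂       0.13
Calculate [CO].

[CO] = 0.47 M

(C is a pure solid — omitted from K.)
At equilibrium, K = [CO]² / [CO₂] = 1.7.
([CO])² / (0.13) = 1.7
[CO]² = 0.221 ⇒ [CO] = 0.47 M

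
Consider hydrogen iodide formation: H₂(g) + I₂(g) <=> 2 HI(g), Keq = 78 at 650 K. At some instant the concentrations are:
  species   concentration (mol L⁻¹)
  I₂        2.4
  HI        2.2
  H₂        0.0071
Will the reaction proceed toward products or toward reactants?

Q = [HI]² / ([H₂]·[I₂]) = (2.2)² / ((0.0071)·(2.4)) = 280
Q = 280 > Keq = 78, so the reverse reaction proceeds.

in the reverse direction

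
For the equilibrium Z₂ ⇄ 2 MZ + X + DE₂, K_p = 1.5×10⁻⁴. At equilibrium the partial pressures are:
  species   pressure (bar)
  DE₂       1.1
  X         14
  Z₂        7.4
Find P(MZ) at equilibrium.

At equilibrium, K_p = P(MZ)²·P(X)·P(DE₂) / P(Z₂) = 1.5×10⁻⁴.
(P(MZ))²·(14)·(1.1) / (7.4) = 1.5×10⁻⁴
P(MZ)² = 7.21×10⁻⁵ ⇒ P(MZ) = 0.0085 bar

P(MZ) = 0.0085 bar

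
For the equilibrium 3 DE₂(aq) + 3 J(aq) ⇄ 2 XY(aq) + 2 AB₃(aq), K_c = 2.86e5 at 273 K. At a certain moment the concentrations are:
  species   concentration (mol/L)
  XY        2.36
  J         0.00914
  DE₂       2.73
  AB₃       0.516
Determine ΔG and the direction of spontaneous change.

ΔG = -2.49 kJ/mol; the forward reaction is spontaneous

Q_c = [XY]²·[AB₃]² / ([DE₂]³·[J]³) = (2.36)²·(0.516)² / ((2.73)³·(0.00914)³) = 95500
ΔG = RT ln(Q_c/K_c) = (8.314 J mol⁻¹ K⁻¹)(273 K) × ln(95500/2.86e5)
   = (2.270 kJ/mol)(-1.097) = -2.49 kJ/mol
ΔG < 0, so the forward reaction is spontaneous (proceeds forward).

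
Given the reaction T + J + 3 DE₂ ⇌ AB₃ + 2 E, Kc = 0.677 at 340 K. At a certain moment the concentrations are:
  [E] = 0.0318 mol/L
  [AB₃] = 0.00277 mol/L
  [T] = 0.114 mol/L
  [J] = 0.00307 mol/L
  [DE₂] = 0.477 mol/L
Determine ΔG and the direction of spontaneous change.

ΔG = -6.27 kJ/mol; the forward reaction is spontaneous

Qc = [AB₃]·[E]² / ([T]·[J]·[DE₂]³) = (0.00277)·(0.0318)² / ((0.114)·(0.00307)·(0.477)³) = 0.0737
ΔG = RT ln(Qc/Kc) = (8.314 J mol⁻¹ K⁻¹)(340 K) × ln(0.0737/0.677)
   = (2.827 kJ/mol)(-2.218) = -6.27 kJ/mol
ΔG < 0, so the forward reaction is spontaneous (proceeds forward).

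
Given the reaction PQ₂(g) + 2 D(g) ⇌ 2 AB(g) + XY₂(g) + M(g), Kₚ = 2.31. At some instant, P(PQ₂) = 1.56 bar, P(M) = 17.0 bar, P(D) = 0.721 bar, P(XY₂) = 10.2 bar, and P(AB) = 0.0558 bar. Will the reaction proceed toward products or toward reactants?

forward (toward products)

Qₚ = P(AB)²·P(XY₂)·P(M) / (P(PQ₂)·P(D)²) = (0.0558)²·(10.2)·(17.0) / ((1.56)·(0.721)²) = 0.666
Qₚ = 0.666 < Kₚ = 2.31, so the forward reaction proceeds.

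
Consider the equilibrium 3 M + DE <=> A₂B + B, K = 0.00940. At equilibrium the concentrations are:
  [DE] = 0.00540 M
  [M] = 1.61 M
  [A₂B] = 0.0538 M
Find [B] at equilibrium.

At equilibrium, K = [A₂B]·[B] / ([M]³·[DE]) = 0.00940.
(0.0538)·([B]) / ((1.61)³·(0.00540)) = 0.00940
[B] = 0.00394 M

[B] = 0.00394 M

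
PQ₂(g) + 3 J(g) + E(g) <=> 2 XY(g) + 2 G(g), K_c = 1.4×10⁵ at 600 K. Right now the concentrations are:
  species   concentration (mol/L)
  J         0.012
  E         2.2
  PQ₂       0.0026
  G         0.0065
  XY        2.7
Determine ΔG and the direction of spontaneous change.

Q_c = [XY]²·[G]² / ([PQ₂]·[J]³·[E]) = (2.7)²·(0.0065)² / ((0.0026)·(0.012)³·(2.2)) = 31200
ΔG = RT ln(Q_c/K_c) = (8.314 J mol⁻¹ K⁻¹)(600 K) × ln(31200/1.4×10⁵)
   = (4.988 kJ/mol)(-1.501) = -7.49 kJ/mol
ΔG < 0, so the forward reaction is spontaneous (proceeds forward).

ΔG = -7.49 kJ/mol; the forward reaction is spontaneous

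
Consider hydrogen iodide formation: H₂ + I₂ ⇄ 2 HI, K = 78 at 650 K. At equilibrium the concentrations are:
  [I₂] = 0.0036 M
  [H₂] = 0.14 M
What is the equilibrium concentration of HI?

[HI] = 0.20 M

At equilibrium, K = [HI]² / ([H₂]·[I₂]) = 78.
([HI])² / ((0.14)·(0.0036)) = 78
[HI]² = 0.0393 ⇒ [HI] = 0.20 M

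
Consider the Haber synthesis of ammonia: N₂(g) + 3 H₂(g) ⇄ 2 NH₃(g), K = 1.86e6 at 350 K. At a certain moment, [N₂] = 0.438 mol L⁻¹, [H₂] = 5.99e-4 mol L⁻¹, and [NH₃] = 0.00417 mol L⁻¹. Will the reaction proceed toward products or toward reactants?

toward products

Q = [NH₃]² / ([N₂]·[H₂]³) = (0.00417)² / ((0.438)·(5.99e-4)³) = 1.85e5
Q = 1.85e5 < K = 1.86e6, so the forward reaction proceeds.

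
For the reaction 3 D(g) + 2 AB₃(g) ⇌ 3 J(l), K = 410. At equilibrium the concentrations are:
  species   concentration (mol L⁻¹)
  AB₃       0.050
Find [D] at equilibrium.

(J is a pure liquid — omitted from K.)
At equilibrium, K = 1 / ([D]³·[AB₃]²) = 410.
1 / (([D])³·(0.050)²) = 410
[D]³ = 0.976 ⇒ [D] = 0.99 mol L⁻¹

[D] = 0.99 mol L⁻¹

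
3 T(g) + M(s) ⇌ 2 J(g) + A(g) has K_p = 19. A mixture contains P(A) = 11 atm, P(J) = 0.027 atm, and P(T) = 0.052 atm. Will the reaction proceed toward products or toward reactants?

toward reactants

(M is a pure solid — omitted from Q_p.)
Q_p = P(J)²·P(A) / P(T)³ = (0.027)²·(11) / (0.052)³ = 57
Q_p = 57 > K_p = 19, so the reverse reaction proceeds.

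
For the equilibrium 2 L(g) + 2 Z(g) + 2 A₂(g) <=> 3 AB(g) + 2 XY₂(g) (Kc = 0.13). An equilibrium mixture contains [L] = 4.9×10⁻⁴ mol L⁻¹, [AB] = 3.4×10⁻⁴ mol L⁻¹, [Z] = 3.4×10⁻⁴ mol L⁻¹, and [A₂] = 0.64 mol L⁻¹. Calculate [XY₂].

At equilibrium, Kc = [AB]³·[XY₂]² / ([L]²·[Z]²·[A₂]²) = 0.13.
(3.4×10⁻⁴)³·([XY₂])² / ((4.9×10⁻⁴)²·(3.4×10⁻⁴)²·(0.64)²) = 0.13
[XY₂]² = 3.76×10⁻⁵ ⇒ [XY₂] = 0.0061 mol L⁻¹

[XY₂] = 0.0061 mol L⁻¹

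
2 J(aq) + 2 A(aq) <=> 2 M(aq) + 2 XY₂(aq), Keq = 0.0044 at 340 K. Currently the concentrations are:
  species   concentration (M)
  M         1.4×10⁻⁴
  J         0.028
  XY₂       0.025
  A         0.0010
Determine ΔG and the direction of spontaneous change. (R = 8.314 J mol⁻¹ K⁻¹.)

Q = [M]²·[XY₂]² / ([J]²·[A]²) = (1.4×10⁻⁴)²·(0.025)² / ((0.028)²·(0.0010)²) = 0.0156
ΔG = RT ln(Q/Keq) = (8.314 J mol⁻¹ K⁻¹)(340 K) × ln(0.0156/0.0044)
   = (2.827 kJ/mol)(1.266) = 3.58 kJ/mol
ΔG > 0, so the forward reaction is non-spontaneous (proceeds in reverse).

ΔG = 3.58 kJ/mol; the forward reaction is non-spontaneous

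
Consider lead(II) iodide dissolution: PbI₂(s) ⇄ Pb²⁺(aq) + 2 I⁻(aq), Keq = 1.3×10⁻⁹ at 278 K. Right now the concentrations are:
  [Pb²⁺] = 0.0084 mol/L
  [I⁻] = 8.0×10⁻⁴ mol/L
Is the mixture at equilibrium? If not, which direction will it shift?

(PbI₂ is a pure solid — omitted from Q.)
Q = [Pb²⁺]·[I⁻]² = (0.0084)·(8.0×10⁻⁴)² = 5.4×10⁻⁹
Q = 5.4×10⁻⁹ > Keq = 1.3×10⁻⁹: net reverse reaction.

no; Q > K, reaction proceeds in reverse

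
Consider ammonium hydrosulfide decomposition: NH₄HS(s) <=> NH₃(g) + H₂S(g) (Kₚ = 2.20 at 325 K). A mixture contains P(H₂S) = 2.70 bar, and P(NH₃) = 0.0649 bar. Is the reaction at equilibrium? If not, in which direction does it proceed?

(NH₄HS is a pure solid — omitted from Qₚ.)
Qₚ = P(NH₃)·P(H₂S) = (0.0649)·(2.70) = 0.175
Qₚ = 0.175 < Kₚ = 2.20, so the forward reaction proceeds.

forward (toward products)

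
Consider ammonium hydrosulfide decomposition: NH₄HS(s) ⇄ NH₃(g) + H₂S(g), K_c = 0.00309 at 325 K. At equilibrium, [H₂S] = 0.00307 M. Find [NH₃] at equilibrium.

(NH₄HS is a pure solid — omitted from K_c.)
At equilibrium, K_c = [NH₃]·[H₂S] = 0.00309.
([NH₃])·(0.00307) = 0.00309
[NH₃] = 1.01 M

[NH₃] = 1.01 M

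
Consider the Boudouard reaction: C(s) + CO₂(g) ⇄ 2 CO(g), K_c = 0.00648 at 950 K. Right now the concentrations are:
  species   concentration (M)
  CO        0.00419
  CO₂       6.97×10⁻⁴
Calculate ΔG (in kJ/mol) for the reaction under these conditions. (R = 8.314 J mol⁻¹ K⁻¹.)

(C is a pure solid — omitted from Q_c.)
Q_c = [CO]² / [CO₂] = (0.00419)² / (6.97×10⁻⁴) = 0.0252
ΔG = RT ln(Q_c/K_c) = (8.314 J mol⁻¹ K⁻¹)(950 K) × ln(0.0252/0.00648)
   = (7.898 kJ/mol)(1.358) = 10.7 kJ/mol
ΔG > 0, so the forward reaction is non-spontaneous (proceeds in reverse).

ΔG = 10.7 kJ/mol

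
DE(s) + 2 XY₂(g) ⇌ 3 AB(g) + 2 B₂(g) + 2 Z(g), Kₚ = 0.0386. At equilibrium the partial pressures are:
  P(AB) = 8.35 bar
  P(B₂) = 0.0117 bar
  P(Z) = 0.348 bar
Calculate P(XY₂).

(DE is a pure solid — omitted from Kₚ.)
At equilibrium, Kₚ = P(AB)³·P(B₂)²·P(Z)² / P(XY₂)² = 0.0386.
(8.35)³·(0.0117)²·(0.348)² / (P(XY₂))² = 0.0386
P(XY₂)² = 0.250 ⇒ P(XY₂) = 0.500 bar

P(XY₂) = 0.500 bar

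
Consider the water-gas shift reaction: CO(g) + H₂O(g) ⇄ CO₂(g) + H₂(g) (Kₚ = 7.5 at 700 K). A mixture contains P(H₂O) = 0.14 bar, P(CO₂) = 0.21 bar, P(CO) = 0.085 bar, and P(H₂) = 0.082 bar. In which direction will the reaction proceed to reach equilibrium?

forward (toward products)

Qₚ = P(CO₂)·P(H₂) / (P(CO)·P(H₂O)) = (0.21)·(0.082) / ((0.085)·(0.14)) = 1.4
Qₚ = 1.4 < Kₚ = 7.5, so the forward reaction proceeds.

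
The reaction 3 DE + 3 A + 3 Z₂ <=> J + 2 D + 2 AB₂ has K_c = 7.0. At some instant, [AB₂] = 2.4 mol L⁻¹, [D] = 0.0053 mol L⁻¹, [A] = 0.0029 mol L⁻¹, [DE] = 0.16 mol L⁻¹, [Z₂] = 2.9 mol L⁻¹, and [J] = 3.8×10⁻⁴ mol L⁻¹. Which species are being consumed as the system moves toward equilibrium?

J, D, AB₂ (products)

Q_c = [J]·[D]²·[AB₂]² / ([DE]³·[A]³·[Z₂]³) = (3.8×10⁻⁴)·(0.0053)²·(2.4)² / ((0.16)³·(0.0029)³·(2.9)³) = 25
Q_c = 25 > K_c = 7.0: net reverse reaction.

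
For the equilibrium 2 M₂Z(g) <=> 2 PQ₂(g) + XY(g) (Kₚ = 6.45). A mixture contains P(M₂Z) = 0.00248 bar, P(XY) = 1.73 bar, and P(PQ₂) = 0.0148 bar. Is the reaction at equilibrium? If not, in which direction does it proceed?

Qₚ = P(PQ₂)²·P(XY) / P(M₂Z)² = (0.0148)²·(1.73) / (0.00248)² = 61.6
Qₚ = 61.6 > Kₚ = 6.45, so the reverse reaction proceeds.

to the left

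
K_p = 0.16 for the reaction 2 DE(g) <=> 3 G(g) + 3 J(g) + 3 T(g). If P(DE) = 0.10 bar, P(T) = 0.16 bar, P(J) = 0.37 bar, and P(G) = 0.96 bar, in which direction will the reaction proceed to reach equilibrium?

Q_p = P(G)³·P(J)³·P(T)³ / P(DE)² = (0.96)³·(0.37)³·(0.16)³ / (0.10)² = 0.018
Q_p = 0.018 < K_p = 0.16, so the forward reaction proceeds.

in the forward direction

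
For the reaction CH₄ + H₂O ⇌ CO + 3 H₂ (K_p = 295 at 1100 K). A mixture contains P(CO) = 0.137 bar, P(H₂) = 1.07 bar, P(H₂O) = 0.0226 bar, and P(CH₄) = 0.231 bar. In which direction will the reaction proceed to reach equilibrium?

Q_p = P(CO)·P(H₂)³ / (P(CH₄)·P(H₂O)) = (0.137)·(1.07)³ / ((0.231)·(0.0226)) = 32.1
Q_p = 32.1 < K_p = 295, so the forward reaction proceeds.

forward (toward products)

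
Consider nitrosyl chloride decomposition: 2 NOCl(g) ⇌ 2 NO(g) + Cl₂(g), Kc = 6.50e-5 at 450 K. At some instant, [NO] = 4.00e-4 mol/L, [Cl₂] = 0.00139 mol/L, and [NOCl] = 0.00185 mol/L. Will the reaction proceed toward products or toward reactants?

Qc = [NO]²·[Cl₂] / [NOCl]² = (4.00e-4)²·(0.00139) / (0.00185)² = 6.50e-5
Qc = 6.50e-5 = Kc, so the system is already at equilibrium.

at equilibrium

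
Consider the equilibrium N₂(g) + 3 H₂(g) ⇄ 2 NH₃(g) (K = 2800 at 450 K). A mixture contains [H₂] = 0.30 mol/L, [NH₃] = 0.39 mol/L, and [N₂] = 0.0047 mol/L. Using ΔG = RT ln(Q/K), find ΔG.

Q = [NH₃]² / ([N₂]·[H₂]³) = (0.39)² / ((0.0047)·(0.30)³) = 1200
ΔG = RT ln(Q/K) = (8.314 J mol⁻¹ K⁻¹)(450 K) × ln(1200/2800)
   = (3.741 kJ/mol)(-0.8473) = -3.17 kJ/mol
ΔG < 0, so the forward reaction is spontaneous (proceeds forward).

ΔG = -3.17 kJ/mol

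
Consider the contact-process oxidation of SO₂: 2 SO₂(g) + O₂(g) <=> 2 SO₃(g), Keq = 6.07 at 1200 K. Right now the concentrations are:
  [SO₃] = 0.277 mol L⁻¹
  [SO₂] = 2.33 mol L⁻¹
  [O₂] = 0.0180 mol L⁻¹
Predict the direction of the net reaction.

Q = [SO₃]² / ([SO₂]²·[O₂]) = (0.277)² / ((2.33)²·(0.0180)) = 0.785
Q = 0.785 < Keq = 6.07, so the forward reaction proceeds.

forward (toward products)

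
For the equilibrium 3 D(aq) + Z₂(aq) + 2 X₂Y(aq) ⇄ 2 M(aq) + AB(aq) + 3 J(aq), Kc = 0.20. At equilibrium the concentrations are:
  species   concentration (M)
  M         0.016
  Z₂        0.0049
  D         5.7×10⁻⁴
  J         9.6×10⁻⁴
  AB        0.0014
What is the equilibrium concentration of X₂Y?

At equilibrium, Kc = [M]²·[AB]·[J]³ / ([D]³·[Z₂]·[X₂Y]²) = 0.20.
(0.016)²·(0.0014)·(9.6×10⁻⁴)³ / ((5.7×10⁻⁴)³·(0.0049)·([X₂Y])²) = 0.20
[X₂Y]² = 0.00175 ⇒ [X₂Y] = 0.042 M

[X₂Y] = 0.042 M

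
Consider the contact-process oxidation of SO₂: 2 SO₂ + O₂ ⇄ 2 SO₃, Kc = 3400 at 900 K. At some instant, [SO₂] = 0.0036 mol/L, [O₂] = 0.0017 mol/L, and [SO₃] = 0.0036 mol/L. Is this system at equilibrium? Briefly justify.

no; Q < K, reaction proceeds forward

Qc = [SO₃]² / ([SO₂]²·[O₂]) = (0.0036)² / ((0.0036)²·(0.0017)) = 590
Qc = 590 < Kc = 3400: net forward reaction.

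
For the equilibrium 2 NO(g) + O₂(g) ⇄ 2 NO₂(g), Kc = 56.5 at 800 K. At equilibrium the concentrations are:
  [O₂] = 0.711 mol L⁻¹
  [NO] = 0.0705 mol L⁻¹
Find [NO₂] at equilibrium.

[NO₂] = 0.447 mol L⁻¹

At equilibrium, Kc = [NO₂]² / ([NO]²·[O₂]) = 56.5.
([NO₂])² / ((0.0705)²·(0.711)) = 56.5
[NO₂]² = 0.200 ⇒ [NO₂] = 0.447 mol L⁻¹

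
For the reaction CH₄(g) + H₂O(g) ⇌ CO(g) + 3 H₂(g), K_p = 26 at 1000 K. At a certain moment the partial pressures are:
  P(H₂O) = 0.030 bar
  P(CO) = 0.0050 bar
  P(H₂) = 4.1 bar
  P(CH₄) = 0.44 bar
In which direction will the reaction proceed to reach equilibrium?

Q_p = P(CO)·P(H₂)³ / (P(CH₄)·P(H₂O)) = (0.0050)·(4.1)³ / ((0.44)·(0.030)) = 26
Q_p = 26 = K_p, so the system is already at equilibrium.

at equilibrium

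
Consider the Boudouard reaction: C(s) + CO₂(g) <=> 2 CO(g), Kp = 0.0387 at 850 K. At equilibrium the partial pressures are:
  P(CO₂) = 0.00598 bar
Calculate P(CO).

P(CO) = 0.0152 bar

(C is a pure solid — omitted from Kp.)
At equilibrium, Kp = P(CO)² / P(CO₂) = 0.0387.
(P(CO))² / (0.00598) = 0.0387
P(CO)² = 2.31e-4 ⇒ P(CO) = 0.0152 bar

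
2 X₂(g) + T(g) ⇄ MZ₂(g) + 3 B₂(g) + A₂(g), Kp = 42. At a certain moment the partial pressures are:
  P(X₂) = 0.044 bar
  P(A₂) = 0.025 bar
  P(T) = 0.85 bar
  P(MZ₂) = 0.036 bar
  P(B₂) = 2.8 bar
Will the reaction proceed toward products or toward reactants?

in the forward direction

Qp = P(MZ₂)·P(B₂)³·P(A₂) / (P(X₂)²·P(T)) = (0.036)·(2.8)³·(0.025) / ((0.044)²·(0.85)) = 12
Qp = 12 < Kp = 42, so the forward reaction proceeds.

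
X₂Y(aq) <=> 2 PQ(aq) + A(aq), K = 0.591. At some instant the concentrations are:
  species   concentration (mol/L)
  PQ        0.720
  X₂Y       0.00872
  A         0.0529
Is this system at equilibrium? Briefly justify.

no; Q > K, reaction proceeds in reverse

Q = [PQ]²·[A] / [X₂Y] = (0.720)²·(0.0529) / (0.00872) = 3.14
Q = 3.14 > K = 0.591: net reverse reaction.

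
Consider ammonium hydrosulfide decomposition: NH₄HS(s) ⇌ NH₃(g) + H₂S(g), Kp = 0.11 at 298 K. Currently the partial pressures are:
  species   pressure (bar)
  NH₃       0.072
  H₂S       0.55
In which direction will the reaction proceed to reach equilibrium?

forward (toward products)

(NH₄HS is a pure solid — omitted from Qp.)
Qp = P(NH₃)·P(H₂S) = (0.072)·(0.55) = 0.040
Qp = 0.040 < Kp = 0.11, so the forward reaction proceeds.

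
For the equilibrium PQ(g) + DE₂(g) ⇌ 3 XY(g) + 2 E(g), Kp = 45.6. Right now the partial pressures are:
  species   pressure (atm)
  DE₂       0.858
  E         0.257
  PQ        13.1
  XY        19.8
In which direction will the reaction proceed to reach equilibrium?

at equilibrium

Qp = P(XY)³·P(E)² / (P(PQ)·P(DE₂)) = (19.8)³·(0.257)² / ((13.1)·(0.858)) = 45.6
Qp = 45.6 = Kp, so the system is already at equilibrium.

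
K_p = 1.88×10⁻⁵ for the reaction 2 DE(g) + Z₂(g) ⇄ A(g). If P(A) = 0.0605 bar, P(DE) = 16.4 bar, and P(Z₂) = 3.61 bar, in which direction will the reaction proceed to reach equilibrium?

Q_p = P(A) / (P(DE)²·P(Z₂)) = (0.0605) / ((16.4)²·(3.61)) = 6.23×10⁻⁵
Q_p = 6.23×10⁻⁵ > K_p = 1.88×10⁻⁵, so the reverse reaction proceeds.

toward reactants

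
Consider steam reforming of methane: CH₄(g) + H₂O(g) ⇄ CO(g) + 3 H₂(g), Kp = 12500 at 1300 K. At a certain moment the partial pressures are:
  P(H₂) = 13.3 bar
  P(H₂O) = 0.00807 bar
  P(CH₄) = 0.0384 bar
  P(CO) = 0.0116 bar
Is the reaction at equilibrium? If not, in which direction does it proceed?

Qp = P(CO)·P(H₂)³ / (P(CH₄)·P(H₂O)) = (0.0116)·(13.3)³ / ((0.0384)·(0.00807)) = 88100
Qp = 88100 > Kp = 12500, so the reverse reaction proceeds.

reverse (toward reactants)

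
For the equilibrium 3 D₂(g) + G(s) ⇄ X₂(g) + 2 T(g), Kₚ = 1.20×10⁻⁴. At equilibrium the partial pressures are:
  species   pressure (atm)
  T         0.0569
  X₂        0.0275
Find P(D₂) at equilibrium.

P(D₂) = 0.905 atm

(G is a pure solid — omitted from Kₚ.)
At equilibrium, Kₚ = P(X₂)·P(T)² / P(D₂)³ = 1.20×10⁻⁴.
(0.0275)·(0.0569)² / (P(D₂))³ = 1.20×10⁻⁴
P(D₂)³ = 0.742 ⇒ P(D₂) = 0.905 atm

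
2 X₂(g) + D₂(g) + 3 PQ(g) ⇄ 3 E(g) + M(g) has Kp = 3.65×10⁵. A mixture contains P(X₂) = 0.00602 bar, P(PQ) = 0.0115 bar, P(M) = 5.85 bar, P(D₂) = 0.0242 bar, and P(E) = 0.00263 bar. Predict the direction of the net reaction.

Qp = P(E)³·P(M) / (P(X₂)²·P(D₂)·P(PQ)³) = (0.00263)³·(5.85) / ((0.00602)²·(0.0242)·(0.0115)³) = 79800
Qp = 79800 < Kp = 3.65×10⁵, so the forward reaction proceeds.

forward (toward products)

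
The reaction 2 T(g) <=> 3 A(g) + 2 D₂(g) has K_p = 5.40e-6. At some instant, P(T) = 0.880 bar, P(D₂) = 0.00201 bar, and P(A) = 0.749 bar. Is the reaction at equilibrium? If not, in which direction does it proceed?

forward (toward products)

Q_p = P(A)³·P(D₂)² / P(T)² = (0.749)³·(0.00201)² / (0.880)² = 2.19e-6
Q_p = 2.19e-6 < K_p = 5.40e-6, so the forward reaction proceeds.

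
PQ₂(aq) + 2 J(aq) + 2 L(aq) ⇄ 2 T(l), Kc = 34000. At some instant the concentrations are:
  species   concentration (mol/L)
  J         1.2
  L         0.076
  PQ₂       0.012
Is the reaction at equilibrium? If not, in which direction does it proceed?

toward products

(T is a pure liquid — omitted from Qc.)
Qc = 1 / ([PQ₂]·[J]²·[L]²) = 1 / ((0.012)·(1.2)²·(0.076)²) = 10000
Qc = 10000 < Kc = 34000, so the forward reaction proceeds.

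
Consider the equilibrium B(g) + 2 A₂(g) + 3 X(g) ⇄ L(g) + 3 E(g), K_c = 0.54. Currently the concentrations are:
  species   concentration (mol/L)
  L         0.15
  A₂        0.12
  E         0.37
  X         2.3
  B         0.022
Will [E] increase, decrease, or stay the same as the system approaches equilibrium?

decrease

Q_c = [L]·[E]³ / ([B]·[A₂]²·[X]³) = (0.15)·(0.37)³ / ((0.022)·(0.12)²·(2.3)³) = 2.0
Q_c = 2.0 > K_c = 0.54: net reverse reaction.
E is a product, so it decreases.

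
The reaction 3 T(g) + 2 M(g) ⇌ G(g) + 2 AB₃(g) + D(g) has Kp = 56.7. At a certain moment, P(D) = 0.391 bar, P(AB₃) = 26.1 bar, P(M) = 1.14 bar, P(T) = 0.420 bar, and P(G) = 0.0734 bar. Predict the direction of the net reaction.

Qp = P(G)·P(AB₃)²·P(D) / (P(T)³·P(M)²) = (0.0734)·(26.1)²·(0.391) / ((0.420)³·(1.14)²) = 203
Qp = 203 > Kp = 56.7, so the reverse reaction proceeds.

toward reactants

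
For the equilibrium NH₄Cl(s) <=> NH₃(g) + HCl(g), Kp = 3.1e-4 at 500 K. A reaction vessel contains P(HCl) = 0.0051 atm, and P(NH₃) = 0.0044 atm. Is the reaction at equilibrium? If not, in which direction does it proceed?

toward products

(NH₄Cl is a pure solid — omitted from Qp.)
Qp = P(NH₃)·P(HCl) = (0.0044)·(0.0051) = 2.2e-5
Qp = 2.2e-5 < Kp = 3.1e-4, so the forward reaction proceeds.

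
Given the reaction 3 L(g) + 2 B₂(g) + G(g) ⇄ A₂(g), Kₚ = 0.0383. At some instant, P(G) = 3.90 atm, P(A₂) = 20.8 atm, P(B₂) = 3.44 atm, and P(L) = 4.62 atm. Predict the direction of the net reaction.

forward (toward products)

Qₚ = P(A₂) / (P(L)³·P(B₂)²·P(G)) = (20.8) / ((4.62)³·(3.44)²·(3.90)) = 0.00457
Qₚ = 0.00457 < Kₚ = 0.0383, so the forward reaction proceeds.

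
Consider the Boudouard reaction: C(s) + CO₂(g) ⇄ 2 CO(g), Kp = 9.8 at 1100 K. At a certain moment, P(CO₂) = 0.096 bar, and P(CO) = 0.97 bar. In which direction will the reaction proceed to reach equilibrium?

at equilibrium

(C is a pure solid — omitted from Qp.)
Qp = P(CO)² / P(CO₂) = (0.97)² / (0.096) = 9.8
Qp = 9.8 = Kp, so the system is already at equilibrium.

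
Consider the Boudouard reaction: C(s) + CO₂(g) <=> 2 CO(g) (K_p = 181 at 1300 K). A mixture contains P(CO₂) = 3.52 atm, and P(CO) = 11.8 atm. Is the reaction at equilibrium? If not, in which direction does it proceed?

to the right

(C is a pure solid — omitted from Q_p.)
Q_p = P(CO)² / P(CO₂) = (11.8)² / (3.52) = 39.6
Q_p = 39.6 < K_p = 181, so the forward reaction proceeds.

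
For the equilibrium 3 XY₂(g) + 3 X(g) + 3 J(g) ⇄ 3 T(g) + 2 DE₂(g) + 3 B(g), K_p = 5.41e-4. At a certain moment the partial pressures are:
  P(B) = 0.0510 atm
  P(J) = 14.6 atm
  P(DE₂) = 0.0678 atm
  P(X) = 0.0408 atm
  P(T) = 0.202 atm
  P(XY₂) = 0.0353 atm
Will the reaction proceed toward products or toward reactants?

Q_p = P(T)³·P(DE₂)²·P(B)³ / (P(XY₂)³·P(X)³·P(J)³) = (0.202)³·(0.0678)²·(0.0510)³ / ((0.0353)³·(0.0408)³·(14.6)³) = 5.41e-4
Q_p = 5.41e-4 = K_p, so the system is already at equilibrium.

neither direction; the system is at equilibrium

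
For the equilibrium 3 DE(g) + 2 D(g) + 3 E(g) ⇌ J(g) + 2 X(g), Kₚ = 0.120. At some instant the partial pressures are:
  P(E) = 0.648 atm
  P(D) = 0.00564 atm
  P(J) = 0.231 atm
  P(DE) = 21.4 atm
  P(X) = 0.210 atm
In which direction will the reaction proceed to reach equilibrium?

Qₚ = P(J)·P(X)² / (P(DE)³·P(D)²·P(E)³) = (0.231)·(0.210)² / ((21.4)³·(0.00564)²·(0.648)³) = 0.120
Qₚ = 0.120 = Kₚ, so the system is already at equilibrium.

neither direction; the system is at equilibrium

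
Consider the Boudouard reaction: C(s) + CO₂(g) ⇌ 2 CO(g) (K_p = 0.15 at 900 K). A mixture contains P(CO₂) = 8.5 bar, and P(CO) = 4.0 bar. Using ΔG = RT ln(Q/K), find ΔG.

(C is a pure solid — omitted from Q_p.)
Q_p = P(CO)² / P(CO₂) = (4.0)² / (8.5) = 1.88
ΔG = RT ln(Q_p/K_p) = (8.314 J mol⁻¹ K⁻¹)(900 K) × ln(1.88/0.15)
   = (7.483 kJ/mol)(2.528) = 18.9 kJ/mol
ΔG > 0, so the forward reaction is non-spontaneous (proceeds in reverse).

ΔG = 18.9 kJ/mol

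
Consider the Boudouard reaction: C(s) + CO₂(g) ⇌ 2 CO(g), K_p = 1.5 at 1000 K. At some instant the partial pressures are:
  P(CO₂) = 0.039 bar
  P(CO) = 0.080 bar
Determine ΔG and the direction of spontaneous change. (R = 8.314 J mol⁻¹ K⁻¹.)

ΔG = -18.4 kJ/mol; the forward reaction is spontaneous

(C is a pure solid — omitted from Q_p.)
Q_p = P(CO)² / P(CO₂) = (0.080)² / (0.039) = 0.164
ΔG = RT ln(Q_p/K_p) = (8.314 J mol⁻¹ K⁻¹)(1000 K) × ln(0.164/1.5)
   = (8.314 kJ/mol)(-2.213) = -18.4 kJ/mol
ΔG < 0, so the forward reaction is spontaneous (proceeds forward).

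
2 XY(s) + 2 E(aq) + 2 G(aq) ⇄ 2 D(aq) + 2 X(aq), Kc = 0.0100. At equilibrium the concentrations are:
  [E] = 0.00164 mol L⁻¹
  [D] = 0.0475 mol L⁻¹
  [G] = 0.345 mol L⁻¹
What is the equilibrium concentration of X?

(XY is a pure solid — omitted from Kc.)
At equilibrium, Kc = [D]²·[X]² / ([E]²·[G]²) = 0.0100.
(0.0475)²·([X])² / ((0.00164)²·(0.345)²) = 0.0100
[X]² = 1.42e-6 ⇒ [X] = 0.00119 mol L⁻¹

[X] = 0.00119 mol L⁻¹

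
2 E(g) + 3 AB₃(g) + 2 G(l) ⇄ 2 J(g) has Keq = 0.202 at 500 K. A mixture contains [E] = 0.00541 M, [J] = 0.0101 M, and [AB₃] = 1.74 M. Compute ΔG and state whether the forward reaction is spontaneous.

ΔG = 4.93 kJ/mol; the forward reaction is non-spontaneous

(G is a pure liquid — omitted from Q.)
Q = [J]² / ([E]²·[AB₃]³) = (0.0101)² / ((0.00541)²·(1.74)³) = 0.662
ΔG = RT ln(Q/Keq) = (8.314 J mol⁻¹ K⁻¹)(500 K) × ln(0.662/0.202)
   = (4.157 kJ/mol)(1.187) = 4.93 kJ/mol
ΔG > 0, so the forward reaction is non-spontaneous (proceeds in reverse).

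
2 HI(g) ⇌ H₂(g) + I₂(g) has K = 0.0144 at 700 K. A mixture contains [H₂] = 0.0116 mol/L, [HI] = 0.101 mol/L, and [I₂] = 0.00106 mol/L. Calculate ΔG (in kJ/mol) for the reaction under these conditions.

ΔG = -14.4 kJ/mol

Q = [H₂]·[I₂] / [HI]² = (0.0116)·(0.00106) / (0.101)² = 0.00121
ΔG = RT ln(Q/K) = (8.314 J mol⁻¹ K⁻¹)(700 K) × ln(0.00121/0.0144)
   = (5.820 kJ/mol)(-2.477) = -14.4 kJ/mol
ΔG < 0, so the forward reaction is spontaneous (proceeds forward).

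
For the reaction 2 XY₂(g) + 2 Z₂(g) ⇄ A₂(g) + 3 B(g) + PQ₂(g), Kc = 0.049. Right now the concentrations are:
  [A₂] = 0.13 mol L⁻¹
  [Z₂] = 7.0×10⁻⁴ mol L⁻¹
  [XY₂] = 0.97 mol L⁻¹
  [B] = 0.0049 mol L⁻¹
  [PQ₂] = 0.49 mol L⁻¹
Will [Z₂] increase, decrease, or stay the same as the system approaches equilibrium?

Qc = [A₂]·[B]³·[PQ₂] / ([XY₂]²·[Z₂]²) = (0.13)·(0.0049)³·(0.49) / ((0.97)²·(7.0×10⁻⁴)²) = 0.016
Qc = 0.016 < Kc = 0.049: net forward reaction.
Z₂ is a reactant, so it decreases.

decrease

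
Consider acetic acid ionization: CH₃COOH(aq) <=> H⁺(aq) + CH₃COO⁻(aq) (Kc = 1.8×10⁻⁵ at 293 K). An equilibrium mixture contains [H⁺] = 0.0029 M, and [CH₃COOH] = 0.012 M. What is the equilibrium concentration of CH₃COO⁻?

At equilibrium, Kc = [H⁺]·[CH₃COO⁻] / [CH₃COOH] = 1.8×10⁻⁵.
(0.0029)·([CH₃COO⁻]) / (0.012) = 1.8×10⁻⁵
[CH₃COO⁻] = 7.45×10⁻⁵ = 7.4×10⁻⁵ M

[CH₃COO⁻] = 7.4×10⁻⁵ M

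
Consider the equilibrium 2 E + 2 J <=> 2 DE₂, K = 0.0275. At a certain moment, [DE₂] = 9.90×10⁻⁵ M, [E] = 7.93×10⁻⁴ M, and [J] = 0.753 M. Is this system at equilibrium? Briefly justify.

yes, at equilibrium

Q = [DE₂]² / ([E]²·[J]²) = (9.90×10⁻⁵)² / ((7.93×10⁻⁴)²·(0.753)²) = 0.0275
Q = 0.0275 = K; the system is at equilibrium.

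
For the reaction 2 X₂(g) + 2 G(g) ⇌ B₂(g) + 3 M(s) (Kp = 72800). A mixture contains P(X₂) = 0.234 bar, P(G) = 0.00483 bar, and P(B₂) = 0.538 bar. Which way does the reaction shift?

toward reactants

(M is a pure solid — omitted from Qp.)
Qp = P(B₂) / (P(X₂)²·P(G)²) = (0.538) / ((0.234)²·(0.00483)²) = 4.21×10⁵
Qp = 4.21×10⁵ > Kp = 72800, so the reverse reaction proceeds.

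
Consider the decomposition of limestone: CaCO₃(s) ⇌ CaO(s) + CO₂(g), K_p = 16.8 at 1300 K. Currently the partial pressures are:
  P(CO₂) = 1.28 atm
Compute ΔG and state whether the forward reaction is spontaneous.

ΔG = -27.8 kJ/mol; the forward reaction is spontaneous

(CaCO₃, CaO are pure solids — omitted from Q_p.)
Q_p = P(CO₂) = 1.28
ΔG = RT ln(Q_p/K_p) = (8.314 J mol⁻¹ K⁻¹)(1300 K) × ln(1.28/16.8)
   = (10.81 kJ/mol)(-2.575) = -27.8 kJ/mol
ΔG < 0, so the forward reaction is spontaneous (proceeds forward).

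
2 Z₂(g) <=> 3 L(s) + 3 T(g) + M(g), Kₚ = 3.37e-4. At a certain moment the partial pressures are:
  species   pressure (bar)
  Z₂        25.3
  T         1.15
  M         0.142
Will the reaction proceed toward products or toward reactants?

neither direction; the system is at equilibrium

(L is a pure solid — omitted from Qₚ.)
Qₚ = P(T)³·P(M) / P(Z₂)² = (1.15)³·(0.142) / (25.3)² = 3.37e-4
Qₚ = 3.37e-4 = Kₚ, so the system is already at equilibrium.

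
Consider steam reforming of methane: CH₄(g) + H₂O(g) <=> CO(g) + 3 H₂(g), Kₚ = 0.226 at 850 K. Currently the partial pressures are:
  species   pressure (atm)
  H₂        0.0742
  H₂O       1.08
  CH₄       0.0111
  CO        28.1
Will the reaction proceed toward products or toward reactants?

reverse (toward reactants)

Qₚ = P(CO)·P(H₂)³ / (P(CH₄)·P(H₂O)) = (28.1)·(0.0742)³ / ((0.0111)·(1.08)) = 0.958
Qₚ = 0.958 > Kₚ = 0.226, so the reverse reaction proceeds.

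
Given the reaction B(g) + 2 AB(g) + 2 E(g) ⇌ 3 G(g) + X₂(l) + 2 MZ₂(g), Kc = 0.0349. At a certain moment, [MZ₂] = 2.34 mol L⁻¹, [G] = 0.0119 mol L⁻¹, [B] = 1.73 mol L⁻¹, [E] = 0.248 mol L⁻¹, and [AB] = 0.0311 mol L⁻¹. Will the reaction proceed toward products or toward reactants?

(X₂ is a pure liquid — omitted from Qc.)
Qc = [G]³·[MZ₂]² / ([B]·[AB]²·[E]²) = (0.0119)³·(2.34)² / ((1.73)·(0.0311)²·(0.248)²) = 0.0897
Qc = 0.0897 > Kc = 0.0349, so the reverse reaction proceeds.

toward reactants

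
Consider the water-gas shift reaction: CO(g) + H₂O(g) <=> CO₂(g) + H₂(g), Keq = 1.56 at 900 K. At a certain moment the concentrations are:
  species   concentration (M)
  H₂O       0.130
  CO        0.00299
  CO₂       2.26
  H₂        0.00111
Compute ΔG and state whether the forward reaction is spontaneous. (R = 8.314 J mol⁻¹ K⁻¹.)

ΔG = 10.6 kJ/mol; the forward reaction is non-spontaneous

Q = [CO₂]·[H₂] / ([CO]·[H₂O]) = (2.26)·(0.00111) / ((0.00299)·(0.130)) = 6.45
ΔG = RT ln(Q/Keq) = (8.314 J mol⁻¹ K⁻¹)(900 K) × ln(6.45/1.56)
   = (7.483 kJ/mol)(1.419) = 10.6 kJ/mol
ΔG > 0, so the forward reaction is non-spontaneous (proceeds in reverse).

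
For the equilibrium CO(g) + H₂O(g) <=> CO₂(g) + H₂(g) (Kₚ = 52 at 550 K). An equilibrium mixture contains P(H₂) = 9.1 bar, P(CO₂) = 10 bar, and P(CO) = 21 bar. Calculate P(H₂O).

At equilibrium, Kₚ = P(CO₂)·P(H₂) / (P(CO)·P(H₂O)) = 52.
(10)·(9.1) / ((21)·(P(H₂O))) = 52
P(H₂O) = 0.0833 = 0.083 bar

P(H₂O) = 0.083 bar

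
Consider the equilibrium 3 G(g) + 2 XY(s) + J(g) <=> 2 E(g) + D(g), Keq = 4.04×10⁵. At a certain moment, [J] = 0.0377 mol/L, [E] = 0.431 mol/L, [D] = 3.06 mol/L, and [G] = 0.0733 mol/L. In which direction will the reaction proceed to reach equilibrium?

in the forward direction

(XY is a pure solid — omitted from Q.)
Q = [E]²·[D] / ([G]³·[J]) = (0.431)²·(3.06) / ((0.0733)³·(0.0377)) = 38300
Q = 38300 < Keq = 4.04×10⁵, so the forward reaction proceeds.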